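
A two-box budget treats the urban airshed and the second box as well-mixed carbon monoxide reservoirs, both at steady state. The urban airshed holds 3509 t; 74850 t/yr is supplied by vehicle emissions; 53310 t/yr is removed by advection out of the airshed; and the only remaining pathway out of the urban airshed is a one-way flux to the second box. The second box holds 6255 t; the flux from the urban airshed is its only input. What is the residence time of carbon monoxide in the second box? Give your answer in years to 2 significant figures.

0.29 yr

Balance the urban airshed: ΣF_in = 74850 t/yr.
Flux to the second box = ΣF_in − (53310) = 21540 t/yr.
At steady state the output of the second box equals its input, 21540 t/yr.
τ = M / F = 6255 / 21540 = 0.2904 yr.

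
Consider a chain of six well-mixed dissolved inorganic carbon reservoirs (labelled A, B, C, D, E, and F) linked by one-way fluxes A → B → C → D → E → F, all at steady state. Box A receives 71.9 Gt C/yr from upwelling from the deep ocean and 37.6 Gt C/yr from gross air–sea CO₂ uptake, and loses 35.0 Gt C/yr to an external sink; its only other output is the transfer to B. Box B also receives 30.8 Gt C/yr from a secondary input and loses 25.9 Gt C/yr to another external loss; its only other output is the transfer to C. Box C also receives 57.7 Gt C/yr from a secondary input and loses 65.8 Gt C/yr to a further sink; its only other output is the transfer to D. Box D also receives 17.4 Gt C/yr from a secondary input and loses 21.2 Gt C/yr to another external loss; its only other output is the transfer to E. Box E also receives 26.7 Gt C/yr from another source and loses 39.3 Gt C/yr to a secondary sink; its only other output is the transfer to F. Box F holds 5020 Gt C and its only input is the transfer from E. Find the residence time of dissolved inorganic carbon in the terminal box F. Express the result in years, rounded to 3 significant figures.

91.4 yr

Box A: F(A→B) = (71.9 + 37.6) − 35.0 = 74.500 Gt C/yr.
Box B: F(B→C) = (74.500 + 30.8) − 25.9 = 79.400 Gt C/yr.
Box C: F(C→D) = (79.400 + 57.7) − 65.8 = 71.300 Gt C/yr.
Box D: F(D→E) = (71.300 + 17.4) − 21.2 = 67.500 Gt C/yr.
Box E: F(E→F) = (67.500 + 26.7) − 39.3 = 54.900 Gt C/yr.
Box F throughput = its input = 54.900 Gt C/yr; τ = 5020 / 54.900 = 91.44 yr.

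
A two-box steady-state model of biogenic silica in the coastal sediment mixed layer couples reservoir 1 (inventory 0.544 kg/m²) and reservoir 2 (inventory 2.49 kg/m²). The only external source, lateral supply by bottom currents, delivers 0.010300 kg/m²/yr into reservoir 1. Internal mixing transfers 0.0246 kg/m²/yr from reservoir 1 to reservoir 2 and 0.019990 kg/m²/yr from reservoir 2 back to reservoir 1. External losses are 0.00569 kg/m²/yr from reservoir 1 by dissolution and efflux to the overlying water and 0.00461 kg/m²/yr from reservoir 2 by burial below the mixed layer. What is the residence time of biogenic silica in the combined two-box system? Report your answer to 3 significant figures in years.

295 yr

For the system as a whole, the A↔B exchange is internal and contributes nothing to the throughput; only the external sinks remove mass.
M_total = 0.544 + 2.49 = 3.0340 kg/m².
ΣF_external_out = 0.00569 + 0.00461 = 0.010300 kg/m²/yr.
τ = M_total / ΣF_ext = 3.0340 / 0.010300 = 294.6 yr.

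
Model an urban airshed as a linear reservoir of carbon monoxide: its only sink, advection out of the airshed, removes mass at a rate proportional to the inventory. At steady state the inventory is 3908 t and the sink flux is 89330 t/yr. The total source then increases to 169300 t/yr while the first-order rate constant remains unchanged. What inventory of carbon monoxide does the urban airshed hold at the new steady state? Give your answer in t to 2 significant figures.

Rate constant k = F/M = 89330 / 3908 = 22.86 yr⁻¹.
At the new steady state, source = k·M_new ⇒ M_new = 169300 / 22.86 = 7407 t.
(Equivalently M_new = M × F_new/F_old = 3908 × 169300/89330.)

7400 t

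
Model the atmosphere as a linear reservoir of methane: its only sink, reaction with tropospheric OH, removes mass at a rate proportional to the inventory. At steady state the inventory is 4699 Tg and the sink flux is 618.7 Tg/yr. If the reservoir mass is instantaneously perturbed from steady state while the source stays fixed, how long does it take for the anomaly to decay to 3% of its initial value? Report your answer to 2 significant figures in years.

For a linear reservoir the anomaly decays as exp(−t/τ) with τ = M/F = 4699/618.7 = 7.595 yr.
exp(−t/τ) = 0.03 ⇒ t = −τ ln(0.03) = 7.595 × 3.507 = 26.63 yr.

27 yr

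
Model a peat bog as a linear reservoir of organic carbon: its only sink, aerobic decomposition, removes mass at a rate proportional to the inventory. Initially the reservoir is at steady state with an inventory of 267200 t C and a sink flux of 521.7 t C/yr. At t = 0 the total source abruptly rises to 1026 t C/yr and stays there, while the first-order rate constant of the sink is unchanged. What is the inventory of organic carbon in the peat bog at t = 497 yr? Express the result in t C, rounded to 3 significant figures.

Residence time τ = M₀/F₀ = 512.2 yr. The eventual steady state is M_∞ = M₀·(F₁/F₀) = 267200 × 1026/521.7 = 525490 t C.
The anomaly ΔM(t) = M(t) − M_∞ decays as ΔM₀·e^(−t/τ) with ΔM₀ = 267200 − 525490 = −258300 t C.
At t = 497 yr, e^(−t/τ) = e^(−0.9704) = 0.3789, so ΔM = −97880 t C and M = 525490 − 97880 = 427610 t C.

428000 t C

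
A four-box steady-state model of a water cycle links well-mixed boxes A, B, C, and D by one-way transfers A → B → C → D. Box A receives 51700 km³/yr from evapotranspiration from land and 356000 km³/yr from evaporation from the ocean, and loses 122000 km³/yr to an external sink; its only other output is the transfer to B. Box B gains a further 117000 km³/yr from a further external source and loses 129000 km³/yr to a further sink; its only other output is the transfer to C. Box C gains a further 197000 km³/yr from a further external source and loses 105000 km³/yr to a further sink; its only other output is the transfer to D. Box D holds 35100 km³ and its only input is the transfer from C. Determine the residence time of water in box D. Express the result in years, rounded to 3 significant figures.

0.0960 yr

Box A: F(A→B) = (51700 + 356000) − 122000 = 285700 km³/yr.
Box B: F(B→C) = (285700 + 117000) − 129000 = 273700 km³/yr.
Box C: F(C→D) = (273700 + 197000) − 105000 = 365700 km³/yr.
Box D throughput = its input = 365700 km³/yr; τ = 35100 / 365700 = 0.09598 yr.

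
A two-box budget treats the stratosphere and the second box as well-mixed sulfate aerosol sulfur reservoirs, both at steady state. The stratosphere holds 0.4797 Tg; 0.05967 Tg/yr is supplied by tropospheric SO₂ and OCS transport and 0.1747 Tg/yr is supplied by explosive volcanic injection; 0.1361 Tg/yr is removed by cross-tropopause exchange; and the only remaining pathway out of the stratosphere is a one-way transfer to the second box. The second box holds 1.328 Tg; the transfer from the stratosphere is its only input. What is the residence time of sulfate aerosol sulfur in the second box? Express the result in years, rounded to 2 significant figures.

Balance the stratosphere: ΣF_in = 0.05967 + 0.1747 = 0.23437 Tg/yr.
Transfer to the second box = ΣF_in − (0.1361) = 0.098270 Tg/yr.
At steady state the output of the second box equals its input, 0.098270 Tg/yr.
τ = M / F = 1.328 / 0.098270 = 13.51 yr.

14 yr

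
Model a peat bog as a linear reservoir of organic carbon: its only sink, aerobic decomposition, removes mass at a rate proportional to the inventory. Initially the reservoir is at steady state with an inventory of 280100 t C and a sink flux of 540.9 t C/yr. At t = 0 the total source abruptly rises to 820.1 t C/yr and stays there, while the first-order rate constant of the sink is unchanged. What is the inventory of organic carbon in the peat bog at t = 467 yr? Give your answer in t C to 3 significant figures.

366000 t C

The sink rate constant is k = F₀/M₀ = 540.9/280100 = 0.001931 yr⁻¹.
Solving dM/dt = F₁ − kM with M(0) = M₀ gives M(t) = F₁/k + (M₀ − F₁/k)·e^(−kt).
F₁/k = 820.1/0.001931 = 424680 t C; kt = 0.001931 × 467 = 0.9018, e^(−kt) = 0.4058.
M(467) = 424680 + (280100 − 424680) × 0.4058 = 424680 − 58680 = 366010 t C.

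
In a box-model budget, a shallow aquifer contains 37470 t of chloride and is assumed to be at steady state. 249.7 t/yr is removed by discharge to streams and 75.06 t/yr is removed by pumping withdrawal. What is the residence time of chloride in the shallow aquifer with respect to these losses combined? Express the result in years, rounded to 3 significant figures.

Total removal = 249.7 + 75.06 = 324.76 t/yr.
τ = M / ΣF_out = 37470 / 324.76 = 115.4 yr.

115 yr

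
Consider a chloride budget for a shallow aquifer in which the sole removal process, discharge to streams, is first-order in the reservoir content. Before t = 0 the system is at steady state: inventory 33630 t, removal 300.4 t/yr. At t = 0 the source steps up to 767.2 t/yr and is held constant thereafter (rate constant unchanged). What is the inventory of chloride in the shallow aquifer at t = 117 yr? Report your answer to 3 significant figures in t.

67500 t

Residence time τ = M₀/F₀ = 112.0 yr. The eventual steady state is M_∞ = M₀·(F₁/F₀) = 33630 × 767.2/300.4 = 85889 t.
The anomaly ΔM(t) = M(t) − M_∞ decays as ΔM₀·e^(−t/τ) with ΔM₀ = 33630 − 85889 = −52260 t.
At t = 117 yr, e^(−t/τ) = e^(−1.045) = 0.3517, so ΔM = −18380 t and M = 85889 − 18380 = 67512 t.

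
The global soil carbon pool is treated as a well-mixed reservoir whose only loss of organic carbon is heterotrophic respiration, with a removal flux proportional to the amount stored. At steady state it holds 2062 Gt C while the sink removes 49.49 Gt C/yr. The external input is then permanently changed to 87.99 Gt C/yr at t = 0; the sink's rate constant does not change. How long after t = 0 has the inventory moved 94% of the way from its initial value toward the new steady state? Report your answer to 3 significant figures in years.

τ = M₀/F₀ = 2062/49.49 = 41.66 yr.
The remaining gap fraction is e^(−t/τ); 94% covered ⇒ e^(−t/τ) = 0.0600.
t = −τ ln(0.0600) = 41.66 × 2.813 = 117.2 yr.

117 yr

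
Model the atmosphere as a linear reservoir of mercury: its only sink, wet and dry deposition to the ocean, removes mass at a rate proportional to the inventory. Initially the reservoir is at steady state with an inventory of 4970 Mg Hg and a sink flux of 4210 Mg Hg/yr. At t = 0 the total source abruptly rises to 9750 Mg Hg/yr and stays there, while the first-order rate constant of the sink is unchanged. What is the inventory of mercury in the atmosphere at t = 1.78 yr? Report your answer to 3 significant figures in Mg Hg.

τ = M₀/F₀ = 4970/4210 = 1.181 yr; rate constant k = 1/τ.
New steady state M_∞ = F₁/k = F₁·τ = 9750 × 1.181 = 11510 Mg Hg.
M(t) = M_∞ + (M₀ − M_∞)·e^(−t/τ); t/τ = 1.78/1.181 = 1.508, so e^(−t/τ) = 0.2214.
M(t) = 11510 − 6540 × 0.2214 = 10062 Mg Hg.

10100 Mg Hg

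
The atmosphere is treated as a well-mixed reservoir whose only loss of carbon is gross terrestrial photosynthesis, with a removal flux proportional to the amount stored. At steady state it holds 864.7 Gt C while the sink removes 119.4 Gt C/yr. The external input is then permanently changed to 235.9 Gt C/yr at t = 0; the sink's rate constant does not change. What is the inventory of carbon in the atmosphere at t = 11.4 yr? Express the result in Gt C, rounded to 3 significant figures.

1530 Gt C

τ = M₀/F₀ = 864.7/119.4 = 7.242 yr; rate constant k = 1/τ.
New steady state M_∞ = F₁/k = F₁·τ = 235.9 × 7.242 = 1708.4 Gt C.
M(t) = M_∞ + (M₀ − M_∞)·e^(−t/τ); t/τ = 11.4/7.242 = 1.574, so e^(−t/τ) = 0.2072.
M(t) = 1708.4 − 843.7 × 0.2072 = 1533.6 Gt C.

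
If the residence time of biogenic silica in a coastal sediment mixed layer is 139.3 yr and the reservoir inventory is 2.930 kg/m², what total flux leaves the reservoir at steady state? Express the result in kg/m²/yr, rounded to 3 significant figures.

F = M / τ = 2.930 / 139.3 = 0.02103 kg/m²/yr.

0.0210 kg/m²/yr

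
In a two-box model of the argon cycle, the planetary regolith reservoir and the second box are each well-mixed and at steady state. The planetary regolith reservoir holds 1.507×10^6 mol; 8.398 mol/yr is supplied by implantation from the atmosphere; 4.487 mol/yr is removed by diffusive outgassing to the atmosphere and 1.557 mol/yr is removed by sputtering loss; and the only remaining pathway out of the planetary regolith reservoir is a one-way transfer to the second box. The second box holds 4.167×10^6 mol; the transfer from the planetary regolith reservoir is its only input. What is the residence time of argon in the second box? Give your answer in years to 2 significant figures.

Balance the planetary regolith reservoir: ΣF_in = 8.3980 mol/yr.
Transfer to the second box = ΣF_in − (4.487 + 1.557) = 2.3540 mol/yr.
At steady state the output of the second box equals its input, 2.3540 mol/yr.
τ = M / F = 4.167×10^6 / 2.3540 = 1.770×10^6 yr.

1.8×10^6 yr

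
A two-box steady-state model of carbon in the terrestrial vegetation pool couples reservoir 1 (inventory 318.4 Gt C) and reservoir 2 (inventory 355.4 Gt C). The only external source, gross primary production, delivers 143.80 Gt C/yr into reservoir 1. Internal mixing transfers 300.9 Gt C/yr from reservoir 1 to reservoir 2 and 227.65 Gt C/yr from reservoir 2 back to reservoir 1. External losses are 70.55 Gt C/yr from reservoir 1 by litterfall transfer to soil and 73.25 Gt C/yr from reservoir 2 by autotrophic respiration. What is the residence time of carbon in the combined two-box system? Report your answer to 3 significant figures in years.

4.69 yr

Residence time in the combined system uses the total inventory and the total *external* removal — internal exchanges between the two boxes cancel.
M_total = 318.4 + 355.4 = 673.80 Gt C.
ΣF_external_out = 70.55 + 73.25 = 143.80 Gt C/yr.
τ = M_total / ΣF_ext = 673.80 / 143.80 = 4.686 yr.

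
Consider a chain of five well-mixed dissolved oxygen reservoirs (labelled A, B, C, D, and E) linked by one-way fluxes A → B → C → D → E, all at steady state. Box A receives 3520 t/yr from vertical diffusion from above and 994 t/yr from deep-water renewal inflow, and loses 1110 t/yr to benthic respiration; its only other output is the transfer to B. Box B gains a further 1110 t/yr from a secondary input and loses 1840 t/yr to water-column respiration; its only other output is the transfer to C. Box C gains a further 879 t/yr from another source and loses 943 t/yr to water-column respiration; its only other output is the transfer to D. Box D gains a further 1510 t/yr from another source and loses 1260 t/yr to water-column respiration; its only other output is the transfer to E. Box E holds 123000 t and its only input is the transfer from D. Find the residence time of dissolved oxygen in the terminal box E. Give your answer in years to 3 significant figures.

43.0 yr

Box A: F(A→B) = (3520 + 994) − 1110 = 3404.0 t/yr.
Box B: F(B→C) = (3404.0 + 1110) − 1840 = 2674.0 t/yr.
Box C: F(C→D) = (2674.0 + 879) − 943 = 2610.0 t/yr.
Box D: F(D→E) = (2610.0 + 1510) − 1260 = 2860.0 t/yr.
Box E throughput = its input = 2860.0 t/yr; τ = 123000 / 2860.0 = 43.01 yr.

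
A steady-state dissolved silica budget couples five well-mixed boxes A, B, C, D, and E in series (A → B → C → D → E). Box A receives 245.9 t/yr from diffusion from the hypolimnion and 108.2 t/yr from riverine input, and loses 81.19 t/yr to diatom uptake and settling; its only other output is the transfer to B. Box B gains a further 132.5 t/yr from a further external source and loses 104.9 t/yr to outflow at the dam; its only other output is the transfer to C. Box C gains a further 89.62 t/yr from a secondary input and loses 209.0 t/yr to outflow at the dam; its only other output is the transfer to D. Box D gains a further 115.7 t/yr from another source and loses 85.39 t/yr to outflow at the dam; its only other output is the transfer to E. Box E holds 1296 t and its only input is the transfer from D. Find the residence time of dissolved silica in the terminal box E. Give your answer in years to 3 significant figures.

Box A: F(A→B) = (245.9 + 108.2) − 81.19 = 272.91 t/yr.
Box B: F(B→C) = (272.91 + 132.5) − 104.9 = 300.51 t/yr.
Box C: F(C→D) = (300.51 + 89.62) − 209.0 = 181.13 t/yr.
Box D: F(D→E) = (181.13 + 115.7) − 85.39 = 211.44 t/yr.
Box E throughput = its input = 211.44 t/yr; τ = 1296 / 211.44 = 6.129 yr.

6.13 yr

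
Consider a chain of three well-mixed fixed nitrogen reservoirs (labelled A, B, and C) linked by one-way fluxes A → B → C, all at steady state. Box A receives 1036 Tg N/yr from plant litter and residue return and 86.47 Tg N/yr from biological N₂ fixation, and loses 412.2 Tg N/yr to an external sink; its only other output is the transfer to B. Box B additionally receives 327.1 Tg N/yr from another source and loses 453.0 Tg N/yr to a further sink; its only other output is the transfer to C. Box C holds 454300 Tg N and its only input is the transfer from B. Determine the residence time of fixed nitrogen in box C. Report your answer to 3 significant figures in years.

Box A: F(A→B) = (1036 + 86.47) − 412.2 = 710.27 Tg N/yr.
Box B: F(B→C) = (710.27 + 327.1) − 453.0 = 584.37 Tg N/yr.
Box C throughput = its input = 584.37 Tg N/yr; τ = 454300 / 584.37 = 777.4 yr.

777 yr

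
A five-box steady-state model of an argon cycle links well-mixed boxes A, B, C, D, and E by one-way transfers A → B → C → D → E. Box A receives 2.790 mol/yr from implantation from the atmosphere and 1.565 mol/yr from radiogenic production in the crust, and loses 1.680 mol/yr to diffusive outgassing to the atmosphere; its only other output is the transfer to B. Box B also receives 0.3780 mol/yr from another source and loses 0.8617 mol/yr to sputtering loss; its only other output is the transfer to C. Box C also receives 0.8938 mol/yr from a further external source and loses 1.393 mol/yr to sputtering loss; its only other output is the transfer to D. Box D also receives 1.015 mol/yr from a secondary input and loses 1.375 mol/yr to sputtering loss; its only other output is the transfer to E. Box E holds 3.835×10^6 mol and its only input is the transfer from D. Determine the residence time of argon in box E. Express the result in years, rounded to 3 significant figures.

Box A: F(A→B) = (2.790 + 1.565) − 1.680 = 2.6750 mol/yr.
Box B: F(B→C) = (2.6750 + 0.3780) − 0.8617 = 2.1913 mol/yr.
Box C: F(C→D) = (2.1913 + 0.8938) − 1.393 = 1.6921 mol/yr.
Box D: F(D→E) = (1.6921 + 1.015) − 1.375 = 1.3321 mol/yr.
Box E throughput = its input = 1.3321 mol/yr; τ = 3.835×10^6 / 1.3321 = 2.879×10^6 yr.

2.88×10^6 yr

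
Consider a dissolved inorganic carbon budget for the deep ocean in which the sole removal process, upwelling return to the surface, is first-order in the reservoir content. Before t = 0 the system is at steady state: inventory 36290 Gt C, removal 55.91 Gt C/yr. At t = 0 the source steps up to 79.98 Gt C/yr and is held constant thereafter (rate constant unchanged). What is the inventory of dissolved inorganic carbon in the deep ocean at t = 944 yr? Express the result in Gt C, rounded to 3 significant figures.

48300 Gt C

Residence time τ = M₀/F₀ = 649.1 yr. The eventual steady state is M_∞ = M₀·(F₁/F₀) = 36290 × 79.98/55.91 = 51913 Gt C.
The anomaly ΔM(t) = M(t) − M_∞ decays as ΔM₀·e^(−t/τ) with ΔM₀ = 36290 − 51913 = −15620 Gt C.
At t = 944 yr, e^(−t/τ) = e^(−1.454) = 0.2335, so ΔM = −3649 Gt C and M = 51913 − 3649 = 48265 Gt C.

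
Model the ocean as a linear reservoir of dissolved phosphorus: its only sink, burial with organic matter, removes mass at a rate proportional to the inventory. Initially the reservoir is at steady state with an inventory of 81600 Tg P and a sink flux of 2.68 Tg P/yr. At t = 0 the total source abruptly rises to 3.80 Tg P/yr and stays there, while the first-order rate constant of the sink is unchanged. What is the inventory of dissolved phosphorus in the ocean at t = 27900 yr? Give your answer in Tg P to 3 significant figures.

τ = M₀/F₀ = 81600/2.68 = 30450 yr; rate constant k = 1/τ.
New steady state M_∞ = F₁/k = F₁·τ = 3.80 × 30450 = 115700 Tg P.
M(t) = M_∞ + (M₀ − M_∞)·e^(−t/τ); t/τ = 27900/30450 = 0.9163, so e^(−t/τ) = 0.4000.
M(t) = 115700 − 34100 × 0.4000 = 102060 Tg P.

102000 Tg P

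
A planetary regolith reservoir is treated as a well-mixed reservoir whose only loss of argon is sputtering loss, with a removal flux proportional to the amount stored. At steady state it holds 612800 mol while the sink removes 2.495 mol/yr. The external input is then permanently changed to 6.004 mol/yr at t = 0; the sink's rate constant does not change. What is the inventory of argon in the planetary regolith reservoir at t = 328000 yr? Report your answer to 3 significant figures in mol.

Residence time τ = M₀/F₀ = 245600 yr. The eventual steady state is M_∞ = M₀·(F₁/F₀) = 612800 × 6.004/2.495 = 1.4746×10^6 mol.
The anomaly ΔM(t) = M(t) − M_∞ decays as ΔM₀·e^(−t/τ) with ΔM₀ = 612800 − 1.4746×10^6 = −861800 mol.
At t = 328000 yr, e^(−t/τ) = e^(−1.335) = 0.2630, so ΔM = −226700 mol and M = 1.4746×10^6 − 226700 = 1.2479×10^6 mol.

1.25×10^6 mol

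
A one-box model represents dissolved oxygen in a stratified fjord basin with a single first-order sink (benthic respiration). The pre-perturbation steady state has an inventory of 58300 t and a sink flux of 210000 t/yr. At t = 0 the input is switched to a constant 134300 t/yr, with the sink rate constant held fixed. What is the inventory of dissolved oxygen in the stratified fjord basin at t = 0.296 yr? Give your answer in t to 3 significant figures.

44500 t

Residence time τ = M₀/F₀ = 0.2776 yr. The eventual steady state is M_∞ = M₀·(F₁/F₀) = 58300 × 134300/210000 = 37284 t.
The anomaly ΔM(t) = M(t) − M_∞ decays as ΔM₀·e^(−t/τ) with ΔM₀ = 58300 − 37284 = 21020 t.
At t = 0.296 yr, e^(−t/τ) = e^(−1.066) = 0.3443, so ΔM = 7236 t and M = 37284 + 7236 = 44520 t.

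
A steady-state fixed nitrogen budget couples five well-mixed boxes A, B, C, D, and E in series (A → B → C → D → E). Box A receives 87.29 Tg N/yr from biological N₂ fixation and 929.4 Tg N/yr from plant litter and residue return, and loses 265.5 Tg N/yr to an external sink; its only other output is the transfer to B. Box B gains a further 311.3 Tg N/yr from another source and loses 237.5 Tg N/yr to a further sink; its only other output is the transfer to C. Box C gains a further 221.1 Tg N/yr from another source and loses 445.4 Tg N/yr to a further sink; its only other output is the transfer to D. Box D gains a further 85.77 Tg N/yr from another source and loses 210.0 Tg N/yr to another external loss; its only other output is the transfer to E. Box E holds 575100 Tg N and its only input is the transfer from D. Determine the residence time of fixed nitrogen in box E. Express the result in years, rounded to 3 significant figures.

1210 yr

Box A: F(A→B) = (87.29 + 929.4) − 265.5 = 751.19 Tg N/yr.
Box B: F(B→C) = (751.19 + 311.3) − 237.5 = 824.99 Tg N/yr.
Box C: F(C→D) = (824.99 + 221.1) − 445.4 = 600.69 Tg N/yr.
Box D: F(D→E) = (600.69 + 85.77) − 210.0 = 476.46 Tg N/yr.
Box E throughput = its input = 476.46 Tg N/yr; τ = 575100 / 476.46 = 1207 yr.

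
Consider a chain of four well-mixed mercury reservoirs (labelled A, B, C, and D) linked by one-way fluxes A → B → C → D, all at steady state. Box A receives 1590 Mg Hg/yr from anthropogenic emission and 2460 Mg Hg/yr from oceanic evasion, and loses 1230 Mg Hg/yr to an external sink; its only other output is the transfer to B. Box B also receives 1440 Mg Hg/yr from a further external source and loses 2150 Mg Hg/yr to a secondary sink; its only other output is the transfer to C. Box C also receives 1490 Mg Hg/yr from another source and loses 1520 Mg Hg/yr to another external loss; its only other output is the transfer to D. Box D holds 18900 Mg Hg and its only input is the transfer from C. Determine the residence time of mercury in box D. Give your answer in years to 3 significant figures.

Box A: F(A→B) = (1590 + 2460) − 1230 = 2820.0 Mg Hg/yr.
Box B: F(B→C) = (2820.0 + 1440) − 2150 = 2110.0 Mg Hg/yr.
Box C: F(C→D) = (2110.0 + 1490) − 1520 = 2080.0 Mg Hg/yr.
Box D throughput = its input = 2080.0 Mg Hg/yr; τ = 18900 / 2080.0 = 9.087 yr.

9.09 yr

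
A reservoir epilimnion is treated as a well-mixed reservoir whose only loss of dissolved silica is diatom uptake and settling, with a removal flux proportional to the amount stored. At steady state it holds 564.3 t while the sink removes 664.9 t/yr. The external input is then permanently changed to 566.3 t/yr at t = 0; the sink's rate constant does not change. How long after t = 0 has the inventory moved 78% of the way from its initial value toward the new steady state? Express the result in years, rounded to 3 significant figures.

1.29 yr

τ = M₀/F₀ = 564.3/664.9 = 0.8487 yr.
The remaining gap fraction is e^(−t/τ); 78% covered ⇒ e^(−t/τ) = 0.220.
t = −τ ln(0.220) = 0.8487 × 1.514 = 1.285 yr.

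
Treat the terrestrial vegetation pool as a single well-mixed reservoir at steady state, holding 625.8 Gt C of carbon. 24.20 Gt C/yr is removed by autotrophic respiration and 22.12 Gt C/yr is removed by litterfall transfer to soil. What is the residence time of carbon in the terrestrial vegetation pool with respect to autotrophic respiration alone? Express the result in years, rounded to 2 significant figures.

Residence time with respect to a single sink: τ = M / F_sink.
τ = 625.8 / 24.20 = 25.86 yr.

26 yr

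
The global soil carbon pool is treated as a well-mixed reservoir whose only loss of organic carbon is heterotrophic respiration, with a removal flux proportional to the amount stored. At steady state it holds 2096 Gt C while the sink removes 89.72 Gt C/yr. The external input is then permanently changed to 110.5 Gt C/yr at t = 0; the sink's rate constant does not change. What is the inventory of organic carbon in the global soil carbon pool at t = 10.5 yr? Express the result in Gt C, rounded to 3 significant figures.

Residence time τ = M₀/F₀ = 23.36 yr. The eventual steady state is M_∞ = M₀·(F₁/F₀) = 2096 × 110.5/89.72 = 2581.5 Gt C.
The anomaly ΔM(t) = M(t) − M_∞ decays as ΔM₀·e^(−t/τ) with ΔM₀ = 2096 − 2581.5 = −485.5 Gt C.
At t = 10.5 yr, e^(−t/τ) = e^(−0.4495) = 0.6380, so ΔM = −309.7 Gt C and M = 2581.5 − 309.7 = 2271.7 Gt C.

2270 Gt C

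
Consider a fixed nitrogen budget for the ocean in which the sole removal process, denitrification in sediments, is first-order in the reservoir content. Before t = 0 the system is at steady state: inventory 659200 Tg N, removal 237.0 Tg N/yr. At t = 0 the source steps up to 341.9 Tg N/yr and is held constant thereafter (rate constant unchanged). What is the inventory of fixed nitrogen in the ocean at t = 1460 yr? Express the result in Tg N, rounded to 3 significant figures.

778000 Tg N

Residence time τ = M₀/F₀ = 2781 yr. The eventual steady state is M_∞ = M₀·(F₁/F₀) = 659200 × 341.9/237.0 = 950970 Tg N.
The anomaly ΔM(t) = M(t) − M_∞ decays as ΔM₀·e^(−t/τ) with ΔM₀ = 659200 − 950970 = −291800 Tg N.
At t = 1460 yr, e^(−t/τ) = e^(−0.5249) = 0.5916, so ΔM = −172600 Tg N and M = 950970 − 172600 = 778360 Tg N.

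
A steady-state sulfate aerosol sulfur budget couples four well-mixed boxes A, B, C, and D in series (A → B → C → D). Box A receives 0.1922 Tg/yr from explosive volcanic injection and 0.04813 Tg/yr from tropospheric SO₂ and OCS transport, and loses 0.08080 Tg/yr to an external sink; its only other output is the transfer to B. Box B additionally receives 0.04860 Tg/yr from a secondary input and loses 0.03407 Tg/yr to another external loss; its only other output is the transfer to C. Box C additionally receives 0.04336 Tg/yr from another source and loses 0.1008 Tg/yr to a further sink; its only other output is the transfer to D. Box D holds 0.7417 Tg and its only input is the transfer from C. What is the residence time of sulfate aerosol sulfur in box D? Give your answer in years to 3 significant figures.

6.36 yr

Box A: F(A→B) = (0.1922 + 0.04813) − 0.08080 = 0.15953 Tg/yr.
Box B: F(B→C) = (0.15953 + 0.04860) − 0.03407 = 0.17406 Tg/yr.
Box C: F(C→D) = (0.17406 + 0.04336) − 0.1008 = 0.11662 Tg/yr.
Box D throughput = its input = 0.11662 Tg/yr; τ = 0.7417 / 0.11662 = 6.360 yr.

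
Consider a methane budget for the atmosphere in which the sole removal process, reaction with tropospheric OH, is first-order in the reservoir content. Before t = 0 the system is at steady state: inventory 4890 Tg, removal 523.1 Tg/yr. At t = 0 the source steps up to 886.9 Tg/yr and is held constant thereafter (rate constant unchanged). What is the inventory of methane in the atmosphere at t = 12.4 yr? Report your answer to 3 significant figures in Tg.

τ = M₀/F₀ = 4890/523.1 = 9.348 yr; rate constant k = 1/τ.
New steady state M_∞ = F₁/k = F₁·τ = 886.9 × 9.348 = 8290.8 Tg.
M(t) = M_∞ + (M₀ − M_∞)·e^(−t/τ); t/τ = 12.4/9.348 = 1.326, so e^(−t/τ) = 0.2654.
M(t) = 8290.8 − 3401 × 0.2654 = 7388.2 Tg.

7390 Tg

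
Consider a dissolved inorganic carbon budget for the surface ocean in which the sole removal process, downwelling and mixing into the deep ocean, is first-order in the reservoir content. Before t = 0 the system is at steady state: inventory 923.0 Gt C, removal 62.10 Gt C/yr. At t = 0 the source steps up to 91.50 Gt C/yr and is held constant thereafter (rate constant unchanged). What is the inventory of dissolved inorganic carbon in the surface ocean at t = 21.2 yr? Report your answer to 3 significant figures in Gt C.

τ = M₀/F₀ = 923.0/62.10 = 14.86 yr; rate constant k = 1/τ.
New steady state M_∞ = F₁/k = F₁·τ = 91.50 × 14.86 = 1360.0 Gt C.
M(t) = M_∞ + (M₀ − M_∞)·e^(−t/τ); t/τ = 21.2/14.86 = 1.426, so e^(−t/τ) = 0.2402.
M(t) = 1360.0 − 437.0 × 0.2402 = 1255.0 Gt C.

1260 Gt C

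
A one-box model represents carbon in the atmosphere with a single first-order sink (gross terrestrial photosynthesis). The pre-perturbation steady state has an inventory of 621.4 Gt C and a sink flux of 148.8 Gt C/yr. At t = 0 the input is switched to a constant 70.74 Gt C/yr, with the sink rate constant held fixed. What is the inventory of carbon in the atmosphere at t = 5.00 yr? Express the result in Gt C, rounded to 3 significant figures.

Residence time τ = M₀/F₀ = 4.176 yr. The eventual steady state is M_∞ = M₀·(F₁/F₀) = 621.4 × 70.74/148.8 = 295.42 Gt C.
The anomaly ΔM(t) = M(t) − M_∞ decays as ΔM₀·e^(−t/τ) with ΔM₀ = 621.4 − 295.42 = 326.0 Gt C.
At t = 5.00 yr, e^(−t/τ) = e^(−1.197) = 0.3020, so ΔM = 98.45 Gt C and M = 295.42 + 98.45 = 393.87 Gt C.

394 Gt C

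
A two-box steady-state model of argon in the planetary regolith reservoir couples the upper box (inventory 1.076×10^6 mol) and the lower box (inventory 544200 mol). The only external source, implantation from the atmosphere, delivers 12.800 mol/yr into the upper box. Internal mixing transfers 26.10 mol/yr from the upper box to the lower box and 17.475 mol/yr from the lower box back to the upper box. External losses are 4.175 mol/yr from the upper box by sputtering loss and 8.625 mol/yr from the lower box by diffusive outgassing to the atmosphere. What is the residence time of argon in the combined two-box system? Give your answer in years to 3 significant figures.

Residence time in the combined system uses the total inventory and the total *external* removal — internal exchanges between the two boxes cancel.
M_total = 1.076×10^6 + 544200 = 1.6202×10^6 mol.
ΣF_external_out = 4.175 + 8.625 = 12.800 mol/yr.
τ = M_total / ΣF_ext = 1.6202×10^6 / 12.800 = 126600 yr.

127000 yr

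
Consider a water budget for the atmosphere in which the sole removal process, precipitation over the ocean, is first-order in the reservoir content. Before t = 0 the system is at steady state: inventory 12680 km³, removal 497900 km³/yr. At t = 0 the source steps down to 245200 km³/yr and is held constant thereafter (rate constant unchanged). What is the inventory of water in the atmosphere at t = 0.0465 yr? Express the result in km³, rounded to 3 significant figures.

τ = M₀/F₀ = 12680/497900 = 0.02547 yr; rate constant k = 1/τ.
New steady state M_∞ = F₁/k = F₁·τ = 245200 × 0.02547 = 6244.5 km³.
M(t) = M_∞ + (M₀ − M_∞)·e^(−t/τ); t/τ = 0.0465/0.02547 = 1.826, so e^(−t/τ) = 0.1611.
M(t) = 6244.5 + 6436 × 0.1611 = 7281.1 km³.

7280 km³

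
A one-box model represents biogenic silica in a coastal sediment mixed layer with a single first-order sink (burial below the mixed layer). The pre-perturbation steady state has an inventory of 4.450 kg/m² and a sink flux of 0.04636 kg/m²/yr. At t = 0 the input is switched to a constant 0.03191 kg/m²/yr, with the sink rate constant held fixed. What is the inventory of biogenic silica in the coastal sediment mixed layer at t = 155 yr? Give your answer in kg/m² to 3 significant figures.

Residence time τ = M₀/F₀ = 95.99 yr. The eventual steady state is M_∞ = M₀·(F₁/F₀) = 4.450 × 0.03191/0.04636 = 3.0630 kg/m².
The anomaly ΔM(t) = M(t) − M_∞ decays as ΔM₀·e^(−t/τ) with ΔM₀ = 4.450 − 3.0630 = 1.387 kg/m².
At t = 155 yr, e^(−t/τ) = e^(−1.615) = 0.1989, so ΔM = 0.2759 kg/m² and M = 3.0630 + 0.2759 = 3.3389 kg/m².

3.34 kg/m²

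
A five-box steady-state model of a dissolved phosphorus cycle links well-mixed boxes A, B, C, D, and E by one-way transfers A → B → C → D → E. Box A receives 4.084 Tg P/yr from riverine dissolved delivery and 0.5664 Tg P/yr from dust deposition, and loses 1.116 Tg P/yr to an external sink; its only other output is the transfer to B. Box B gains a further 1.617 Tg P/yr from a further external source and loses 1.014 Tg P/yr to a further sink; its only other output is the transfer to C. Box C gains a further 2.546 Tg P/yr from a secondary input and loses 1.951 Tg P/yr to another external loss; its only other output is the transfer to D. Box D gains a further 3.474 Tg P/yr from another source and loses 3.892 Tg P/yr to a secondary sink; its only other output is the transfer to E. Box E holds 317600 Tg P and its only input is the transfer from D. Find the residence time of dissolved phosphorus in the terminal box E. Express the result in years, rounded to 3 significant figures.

73600 yr

Box A: F(A→B) = (4.084 + 0.5664) − 1.116 = 3.5344 Tg P/yr.
Box B: F(B→C) = (3.5344 + 1.617) − 1.014 = 4.1374 Tg P/yr.
Box C: F(C→D) = (4.1374 + 2.546) − 1.951 = 4.7324 Tg P/yr.
Box D: F(D→E) = (4.7324 + 3.474) − 3.892 = 4.3144 Tg P/yr.
Box E throughput = its input = 4.3144 Tg P/yr; τ = 317600 / 4.3144 = 73610 yr.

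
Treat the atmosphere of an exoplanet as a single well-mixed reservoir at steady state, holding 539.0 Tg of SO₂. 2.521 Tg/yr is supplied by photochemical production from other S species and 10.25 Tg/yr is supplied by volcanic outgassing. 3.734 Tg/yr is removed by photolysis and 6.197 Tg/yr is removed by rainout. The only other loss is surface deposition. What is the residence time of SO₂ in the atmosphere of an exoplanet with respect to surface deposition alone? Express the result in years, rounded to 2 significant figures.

190 yr

At steady state ΣF_in = ΣF_out.
ΣF_in = 2.521 + 10.25 = 12.771 Tg/yr.
Surface deposition flux = ΣF_in − (3.734 + 6.197) = 12.771 − 9.931 = 2.840 Tg/yr.
τ = M / F = 539.0 / 2.840 = 189.8 yr.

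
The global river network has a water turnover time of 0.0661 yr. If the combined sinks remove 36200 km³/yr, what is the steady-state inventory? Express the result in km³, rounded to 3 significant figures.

τ = M/F ⇒ M = τ × F = 0.0661 × 36200 = 2393 km³.

2390 km³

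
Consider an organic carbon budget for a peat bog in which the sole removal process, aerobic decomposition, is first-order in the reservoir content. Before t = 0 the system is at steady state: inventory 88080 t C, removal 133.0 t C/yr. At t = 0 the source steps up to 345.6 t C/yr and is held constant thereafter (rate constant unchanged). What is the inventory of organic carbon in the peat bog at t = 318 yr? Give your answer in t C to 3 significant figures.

142000 t C

Residence time τ = M₀/F₀ = 662.3 yr. The eventual steady state is M_∞ = M₀·(F₁/F₀) = 88080 × 345.6/133.0 = 228880 t C.
The anomaly ΔM(t) = M(t) − M_∞ decays as ΔM₀·e^(−t/τ) with ΔM₀ = 88080 − 228880 = −140800 t C.
At t = 318 yr, e^(−t/τ) = e^(−0.4802) = 0.6187, so ΔM = −87110 t C and M = 228880 − 87110 = 141770 t C.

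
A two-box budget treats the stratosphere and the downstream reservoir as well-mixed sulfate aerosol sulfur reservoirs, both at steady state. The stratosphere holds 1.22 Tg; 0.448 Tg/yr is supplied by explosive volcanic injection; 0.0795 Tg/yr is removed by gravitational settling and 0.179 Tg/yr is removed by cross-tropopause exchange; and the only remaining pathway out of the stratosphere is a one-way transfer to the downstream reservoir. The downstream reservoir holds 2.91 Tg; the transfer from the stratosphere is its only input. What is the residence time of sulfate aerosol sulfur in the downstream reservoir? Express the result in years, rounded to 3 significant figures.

15.4 yr

Balance the stratosphere: ΣF_in = 0.44800 Tg/yr.
Transfer to the downstream reservoir = ΣF_in − (0.0795 + 0.179) = 0.18950 Tg/yr.
At steady state the output of the downstream reservoir equals its input, 0.18950 Tg/yr.
τ = M / F = 2.91 / 0.18950 = 15.36 yr.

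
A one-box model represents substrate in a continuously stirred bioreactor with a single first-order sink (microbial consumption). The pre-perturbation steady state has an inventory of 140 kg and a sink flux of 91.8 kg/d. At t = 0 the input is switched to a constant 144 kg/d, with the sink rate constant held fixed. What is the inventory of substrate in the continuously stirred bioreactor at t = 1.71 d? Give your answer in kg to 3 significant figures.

τ = M₀/F₀ = 140/91.8 = 1.525 d; rate constant k = 1/τ.
New steady state M_∞ = F₁/k = F₁·τ = 144 × 1.525 = 219.61 kg.
M(t) = M_∞ + (M₀ − M_∞)·e^(−t/τ); t/τ = 1.71/1.525 = 1.121, so e^(−t/τ) = 0.3259.
M(t) = 219.61 − 79.61 × 0.3259 = 193.67 kg.

194 kg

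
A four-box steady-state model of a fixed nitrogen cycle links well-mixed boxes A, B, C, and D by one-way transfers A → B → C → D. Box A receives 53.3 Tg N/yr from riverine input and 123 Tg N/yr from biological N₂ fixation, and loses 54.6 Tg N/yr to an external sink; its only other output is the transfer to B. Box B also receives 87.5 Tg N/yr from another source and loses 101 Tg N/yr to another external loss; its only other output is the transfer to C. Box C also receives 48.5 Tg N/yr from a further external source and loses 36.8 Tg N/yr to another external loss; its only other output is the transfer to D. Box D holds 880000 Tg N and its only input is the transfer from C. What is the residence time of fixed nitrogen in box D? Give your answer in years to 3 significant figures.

7340 yr

Box A: F(A→B) = (53.3 + 123) − 54.6 = 121.70 Tg N/yr.
Box B: F(B→C) = (121.70 + 87.5) − 101 = 108.20 Tg N/yr.
Box C: F(C→D) = (108.20 + 48.5) − 36.8 = 119.90 Tg N/yr.
Box D throughput = its input = 119.90 Tg N/yr; τ = 880000 / 119.90 = 7339 yr.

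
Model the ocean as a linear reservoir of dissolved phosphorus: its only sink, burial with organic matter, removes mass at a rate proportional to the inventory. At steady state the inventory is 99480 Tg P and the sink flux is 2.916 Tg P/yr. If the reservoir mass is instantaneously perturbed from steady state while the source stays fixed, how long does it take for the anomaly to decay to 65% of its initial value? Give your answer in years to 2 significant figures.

15000 yr

For a linear reservoir the anomaly decays as exp(−t/τ) with τ = M/F = 99480/2.916 = 34120 yr.
exp(−t/τ) = 0.65 ⇒ t = −τ ln(0.65) = 34120 × 0.4308 = 14700 yr.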